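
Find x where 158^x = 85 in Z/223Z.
199

Baby-step giant-step with step n = ⌈√223⌉ = 15.
Baby steps 158^j mod 223 (j:value) for j=0..14: 0:1, 1:158, 2:211, 3:111, 4:144, 5:6, 6:56, 7:151, 8:220, 9:195, 10:36, 11:113, 12:14, 13:205, 14:55.
Giant-step multiplier: 158^(-15) ≡ 158^(222-15) = 158^207 ≡ 191 (mod 223).
Giant steps γ_i = 85·191^i mod 223: γ_0=85, γ_1=179, γ_2=70, γ_3=213, γ_4=97, γ_5=18, γ_6=93, γ_7=146, γ_8=11, γ_9=94, γ_10=114, γ_11=143, γ_12=107, γ_13=144 (in table at j=4).
x = i·n + j = 13·15 + 4 = 199.
Check: 158^199 ≡ 85 (mod 223).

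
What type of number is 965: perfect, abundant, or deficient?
deficient

Proper divisors of 965: sum = 1 + 5 + 193 = 199
Since 199 < 965, 965 is deficient.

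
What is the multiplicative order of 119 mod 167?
166

167 is prime, so ord(119) divides φ(167) = 166.
Divisors of 166: 1, 2, 83, 166.
Repeated squaring: 119^1 ≡ 119, 119^2 ≡ 133, 119^4 ≡ 154, 119^8 ≡ 2, 119^16 ≡ 4, 119^32 ≡ 16, 119^64 ≡ 89, 119^128 ≡ 72 (mod 167).
Test 119^d mod 167 for each divisor d in increasing order:
119^1 ≡ 119
119^2 ≡ 133
119^83 = 119^64·119^16·119^2·119^1 ≡ 166
119^166 = 119^128·119^32·119^4·119^2 ≡ 1  ← first divisor giving 1
The order is 166.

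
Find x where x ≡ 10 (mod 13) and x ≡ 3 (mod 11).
36

Using Chinese Remainder Theorem:
M = 13 × 11 = 143
M1 = 11, M2 = 13
y1 = 11^(-1) mod 13 = 6
y2 = 13^(-1) mod 11 = 6
x = (10×11×6 + 3×13×6) mod 143 = 36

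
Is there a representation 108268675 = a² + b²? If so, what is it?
Not possible

Factorization: 108268675 = 5^2 × 163^3
By Fermat: n is sum of two squares iff every prime p ≡ 3 (mod 4) appears to even power.
Prime(s) ≡ 3 (mod 4) with odd exponent: [(163, 3)]
Therefore 108268675 cannot be expressed as a² + b².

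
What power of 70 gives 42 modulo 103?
33

Baby-step giant-step with step n = ⌈√103⌉ = 11.
Baby steps 70^j mod 103 (j:value) for j=0..10: 0:1, 1:70, 2:59, 3:10, 4:82, 5:75, 6:100, 7:99, 8:29, 9:73, 10:63.
Giant-step multiplier: 70^(-11) ≡ 70^(102-11) = 70^91 ≡ 65 (mod 103).
Giant steps γ_i = 42·65^i mod 103: γ_0=42, γ_1=52, γ_2=84, γ_3=1 (in table at j=0).
x = i·n + j = 3·11 + 0 = 33.
Check: 70^33 ≡ 42 (mod 103).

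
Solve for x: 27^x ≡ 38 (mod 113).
37

Baby-step giant-step with step n = ⌈√113⌉ = 11.
Baby steps 27^j mod 113 (j:value) for j=0..10: 0:1, 1:27, 2:51, 3:21, 4:2, 5:54, 6:102, 7:42, 8:4, 9:108, 10:91.
Giant-step multiplier: 27^(-11) ≡ 27^(112-11) = 27^101 ≡ 74 (mod 113).
Giant steps γ_i = 38·74^i mod 113: γ_0=38, γ_1=100, γ_2=55, γ_3=2 (in table at j=4).
x = i·n + j = 3·11 + 4 = 37.
Check: 27^37 ≡ 38 (mod 113).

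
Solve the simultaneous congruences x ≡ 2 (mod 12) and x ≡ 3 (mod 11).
14

Using Chinese Remainder Theorem:
M = 12 × 11 = 132
M1 = 11, M2 = 12
y1 = 11^(-1) mod 12 = 11
y2 = 12^(-1) mod 11 = 1
x = (2×11×11 + 3×12×1) mod 132 = 14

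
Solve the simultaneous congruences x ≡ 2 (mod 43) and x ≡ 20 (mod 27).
776

Using Chinese Remainder Theorem:
M = 43 × 27 = 1161
M1 = 27, M2 = 43
y1 = 27^(-1) mod 43 = 8
y2 = 43^(-1) mod 27 = 22
x = (2×27×8 + 20×43×22) mod 1161 = 776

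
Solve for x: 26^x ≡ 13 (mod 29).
26

Baby-step giant-step with step n = ⌈√29⌉ = 6.
Baby steps 26^j mod 29 (j:value) for j=0..5: 0:1, 1:26, 2:9, 3:2, 4:23, 5:18.
Giant-step multiplier: 26^(-6) ≡ 26^(28-6) = 26^22 ≡ 22 (mod 29).
Giant steps γ_i = 13·22^i mod 29: γ_0=13, γ_1=25, γ_2=28, γ_3=7, γ_4=9 (in table at j=2).
x = i·n + j = 4·6 + 2 = 26.
Check: 26^26 ≡ 13 (mod 29).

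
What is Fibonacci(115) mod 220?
5

Matrix identity: Q^n = [[F_(n+1), F_n], [F_n, F_(n-1)]] with Q = [[1,1],[1,0]].
n = 115 = 1110011₂. Square-and-multiply, entries mod 220:
Q^1 = [[1,1],[1,0]]
Q^3 = (Q^1)²·Q = [[3,2],[2,1]]
Q^7 = (Q^3)²·Q = [[21,13],[13,8]]
Q^14 = (Q^7)² = [[170,157],[157,13]]
Q^28 = (Q^14)² = [[89,131],[131,178]]
Q^57 = (Q^28)²·Q = [[219,2],[2,217]]
Q^115 = (Q^57)²·Q = [[217,5],[5,212]]
F_115 mod 220 = Q^115[0][1] = 5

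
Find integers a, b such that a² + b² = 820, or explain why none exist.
6² + 28² (a=6, b=28)

Factorization: 820 = 2^2 × 5 × 41
By Fermat: n is sum of two squares iff every prime p ≡ 3 (mod 4) appears to even power.
All primes ≡ 3 (mod 4) appear to even power.
Search a = 0, 1, 2, … for 820 - a² a perfect square: first hit at a = 6: 820 - 36 = 784 = 28².
820 = 6² + 28² = 36 + 784 ✓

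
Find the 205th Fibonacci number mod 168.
65

Matrix identity: Q^n = [[F_(n+1), F_n], [F_n, F_(n-1)]] with Q = [[1,1],[1,0]].
n = 205 = 11001101₂. Square-and-multiply, entries mod 168:
Q^1 = [[1,1],[1,0]]
Q^3 = (Q^1)²·Q = [[3,2],[2,1]]
Q^6 = (Q^3)² = [[13,8],[8,5]]
Q^12 = (Q^6)² = [[65,144],[144,89]]
Q^25 = (Q^12)²·Q = [[97,97],[97,0]]
Q^51 = (Q^25)²·Q = [[3,2],[2,1]]
Q^102 = (Q^51)² = [[13,8],[8,5]]
Q^205 = (Q^102)²·Q = [[41,65],[65,144]]
F_205 mod 168 = Q^205[0][1] = 65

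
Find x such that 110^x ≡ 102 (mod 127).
51

Baby-step giant-step with step n = ⌈√127⌉ = 12.
Baby steps 110^j mod 127 (j:value) for j=0..11: 0:1, 1:110, 2:35, 3:40, 4:82, 5:3, 6:76, 7:105, 8:120, 9:119, 10:9, 11:101.
Giant-step multiplier: 110^(-12) ≡ 110^(126-12) = 110^114 ≡ 25 (mod 127).
Giant steps γ_i = 102·25^i mod 127: γ_0=102, γ_1=10, γ_2=123, γ_3=27, γ_4=40 (in table at j=3).
x = i·n + j = 4·12 + 3 = 51.
Check: 110^51 ≡ 102 (mod 127).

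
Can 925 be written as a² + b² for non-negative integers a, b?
5² + 30² (a=5, b=30)

Factorization: 925 = 5^2 × 37
By Fermat: n is sum of two squares iff every prime p ≡ 3 (mod 4) appears to even power.
All primes ≡ 3 (mod 4) appear to even power.
Search a = 0, 1, 2, … for 925 - a² a perfect square: first hit at a = 5: 925 - 25 = 900 = 30².
925 = 5² + 30² = 25 + 900 ✓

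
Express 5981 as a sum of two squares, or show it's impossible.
50² + 59² (a=50, b=59)

Factorization: 5981 = 5981
By Fermat: n is sum of two squares iff every prime p ≡ 3 (mod 4) appears to even power.
All primes ≡ 3 (mod 4) appear to even power.
Search a = 0, 1, 2, … for 5981 - a² a perfect square: first hit at a = 50: 5981 - 2500 = 3481 = 59².
5981 = 50² + 59² = 2500 + 3481 ✓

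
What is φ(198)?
60

198 = 2 × 3^2 × 11
φ(n) = n × ∏(1 - 1/p) for each prime p dividing n
φ(198) = 198 × (1 - 1/2) × (1 - 1/3) × (1 - 1/11) = 60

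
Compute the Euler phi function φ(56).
24

56 = 2^3 × 7
φ(n) = n × ∏(1 - 1/p) for each prime p dividing n
φ(56) = 56 × (1 - 1/2) × (1 - 1/7) = 24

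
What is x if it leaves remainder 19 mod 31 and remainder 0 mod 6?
174

Using Chinese Remainder Theorem:
M = 31 × 6 = 186
M1 = 6, M2 = 31
y1 = 6^(-1) mod 31 = 26
y2 = 31^(-1) mod 6 = 1
x = (19×6×26 + 0×31×1) mod 186 = 174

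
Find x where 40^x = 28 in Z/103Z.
26

Baby-step giant-step with step n = ⌈√103⌉ = 11.
Baby steps 40^j mod 103 (j:value) for j=0..10: 0:1, 1:40, 2:55, 3:37, 4:38, 5:78, 6:30, 7:67, 8:2, 9:80, 10:7.
Giant-step multiplier: 40^(-11) ≡ 40^(102-11) = 40^91 ≡ 71 (mod 103).
Giant steps γ_i = 28·71^i mod 103: γ_0=28, γ_1=31, γ_2=38 (in table at j=4).
x = i·n + j = 2·11 + 4 = 26.
Check: 40^26 ≡ 28 (mod 103).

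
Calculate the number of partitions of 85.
30167357

p(n) counts ways to write n as a sum of positive integers (order ignored).
Euler's pentagonal recurrence: p(k) = p(k-1) + p(k-2) - p(k-5) - p(k-7) + p(k-12) + p(k-15) - ... (offsets j(3j∓1)/2, signs ++--, p(0)=1, p(<0)=0).
DP table for k = 0..84: p(0)=1, p(1)=1, p(2)=2, p(3)=3, p(4)=5, p(5)=7, p(6)=11, p(7)=15, p(8)=22, p(9)=30, p(10)=42, p(11)=56, p(12)=77, p(13)=101, p(14)=135, p(15)=176, p(16)=231, p(17)=297, p(18)=385, p(19)=490, p(20)=627, p(21)=792, p(22)=1002, p(23)=1255, p(24)=1575, p(25)=1958, p(26)=2436, p(27)=3010, p(28)=3718, p(29)=4565, p(30)=5604, p(31)=6842, p(32)=8349, p(33)=10143, p(34)=12310, p(35)=14883, p(36)=17977, p(37)=21637, p(38)=26015, p(39)=31185, p(40)=37338, p(41)=44583, p(42)=53174, p(43)=63261, p(44)=75175, p(45)=89134, p(46)=105558, p(47)=124754, p(48)=147273, p(49)=173525, p(50)=204226, p(51)=239943, p(52)=281589, p(53)=329931, p(54)=386155, p(55)=451276, p(56)=526823, p(57)=614154, p(58)=715220, p(59)=831820, p(60)=966467, p(61)=1121505, p(62)=1300156, p(63)=1505499, p(64)=1741630, p(65)=2012558, p(66)=2323520, p(67)=2679689, p(68)=3087735, p(69)=3554345, p(70)=4087968, p(71)=4697205, p(72)=5392783, p(73)=6185689, p(74)=7089500, p(75)=8118264, p(76)=9289091, p(77)=10619863, p(78)=12132164, p(79)=13848650, p(80)=15796476, p(81)=18004327, p(82)=20506255, p(83)=23338469, p(84)=26543660.
Final step: p(85) = p(84) + p(83) - p(80) - p(78) + p(73) + p(70) - p(63) - p(59) + p(50) + p(45) - p(34) - p(28) + p(15) + p(8)
= 26543660 + 23338469 - 15796476 - 12132164 + 6185689 + 4087968 - 1505499 - 831820 + 204226 + 89134 - 12310 - 3718 + 176 + 22
= 30167357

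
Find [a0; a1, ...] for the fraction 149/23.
[6; 2, 11]

Euclidean algorithm steps:
149 = 6 × 23 + 11
23 = 2 × 11 + 1
11 = 11 × 1 + 0
Continued fraction: [6; 2, 11]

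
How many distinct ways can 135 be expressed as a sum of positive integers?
9035836076

p(n) counts ways to write n as a sum of positive integers (order ignored).
Euler's pentagonal recurrence: p(k) = p(k-1) + p(k-2) - p(k-5) - p(k-7) + p(k-12) + p(k-15) - ... (offsets j(3j∓1)/2, signs ++--, p(0)=1, p(<0)=0).
DP table for k = 0..134: p(0)=1, p(1)=1, p(2)=2, p(3)=3, p(4)=5, p(5)=7, p(6)=11, p(7)=15, p(8)=22, p(9)=30, p(10)=42, p(11)=56, p(12)=77, p(13)=101, p(14)=135, p(15)=176, p(16)=231, p(17)=297, p(18)=385, p(19)=490, p(20)=627, p(21)=792, p(22)=1002, p(23)=1255, p(24)=1575, p(25)=1958, p(26)=2436, p(27)=3010, p(28)=3718, p(29)=4565, p(30)=5604, p(31)=6842, p(32)=8349, p(33)=10143, p(34)=12310, p(35)=14883, p(36)=17977, p(37)=21637, p(38)=26015, p(39)=31185, p(40)=37338, p(41)=44583, p(42)=53174, p(43)=63261, p(44)=75175, p(45)=89134, p(46)=105558, p(47)=124754, p(48)=147273, p(49)=173525, p(50)=204226, p(51)=239943, p(52)=281589, p(53)=329931, p(54)=386155, p(55)=451276, p(56)=526823, p(57)=614154, p(58)=715220, p(59)=831820, p(60)=966467, p(61)=1121505, p(62)=1300156, p(63)=1505499, p(64)=1741630, p(65)=2012558, p(66)=2323520, p(67)=2679689, p(68)=3087735, p(69)=3554345, p(70)=4087968, p(71)=4697205, p(72)=5392783, p(73)=6185689, p(74)=7089500, p(75)=8118264, p(76)=9289091, p(77)=10619863, p(78)=12132164, p(79)=13848650, p(80)=15796476, p(81)=18004327, p(82)=20506255, p(83)=23338469, p(84)=26543660, p(85)=30167357, p(86)=34262962, p(87)=38887673, p(88)=44108109, p(89)=49995925, p(90)=56634173, p(91)=64112359, p(92)=72533807, p(93)=82010177, p(94)=92669720, p(95)=104651419, p(96)=118114304, p(97)=133230930, p(98)=150198136, p(99)=169229875, p(100)=190569292, p(101)=214481126, p(102)=241265379, p(103)=271248950, p(104)=304801365, p(105)=342325709, p(106)=384276336, p(107)=431149389, p(108)=483502844, p(109)=541946240, p(110)=607163746, p(111)=679903203, p(112)=761002156, p(113)=851376628, p(114)=952050665, p(115)=1064144451, p(116)=1188908248, p(117)=1327710076, p(118)=1482074143, p(119)=1653668665, p(120)=1844349560, p(121)=2056148051, p(122)=2291320912, p(123)=2552338241, p(124)=2841940500, p(125)=3163127352, p(126)=3519222692, p(127)=3913864295, p(128)=4351078600, p(129)=4835271870, p(130)=5371315400, p(131)=5964539504, p(132)=6620830889, p(133)=7346629512, p(134)=8149040695.
Final step: p(135) = p(134) + p(133) - p(130) - p(128) + p(123) + p(120) - p(113) - p(109) + p(100) + p(95) - p(84) - p(78) + p(65) + p(58) - p(43) - p(35) + p(18) + p(9)
= 8149040695 + 7346629512 - 5371315400 - 4351078600 + 2552338241 + 1844349560 - 851376628 - 541946240 + 190569292 + 104651419 - 26543660 - 12132164 + 2012558 + 715220 - 63261 - 14883 + 385 + 30
= 9035836076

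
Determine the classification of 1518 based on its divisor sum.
abundant

Proper divisors of 1518: sum = 1 + 2 + 3 + 6 + 11 + 22 + 23 + 33 + 46 + 66 + 69 + 138 + 253 + 506 + 759 = 1938
Since 1938 > 1518, 1518 is abundant.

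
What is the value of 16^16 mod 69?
52

Repeated squaring. Binary of 16 = 10000.
16^1 ≡ 16 (mod 69); 16^2 ≡ 49 (mod 69); 16^4 ≡ 55 (mod 69); 16^8 ≡ 58 (mod 69); 16^16 ≡ 52 (mod 69)
16^16 = 16^16 ≡ 52 (mod 69)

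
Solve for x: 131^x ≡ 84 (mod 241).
91

Baby-step giant-step with step n = ⌈√241⌉ = 16.
Baby steps 131^j mod 241 (j:value) for j=0..15: 0:1, 1:131, 2:50, 3:43, 4:90, 5:222, 6:162, 7:14, 8:147, 9:218, 10:120, 11:55, 12:216, 13:99, 14:196, 15:130.
Giant-step multiplier: 131^(-16) ≡ 131^(240-16) = 131^224 ≡ 119 (mod 241).
Giant steps γ_i = 84·119^i mod 241: γ_0=84, γ_1=115, γ_2=189, γ_3=78, γ_4=124, γ_5=55 (in table at j=11).
x = i·n + j = 5·16 + 11 = 91.
Check: 131^91 ≡ 84 (mod 241).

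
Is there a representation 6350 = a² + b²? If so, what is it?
Not possible

Factorization: 6350 = 2 × 5^2 × 127
By Fermat: n is sum of two squares iff every prime p ≡ 3 (mod 4) appears to even power.
Prime(s) ≡ 3 (mod 4) with odd exponent: [(127, 1)]
Therefore 6350 cannot be expressed as a² + b².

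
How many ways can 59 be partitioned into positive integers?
831820

p(n) counts ways to write n as a sum of positive integers (order ignored).
Euler's pentagonal recurrence: p(k) = p(k-1) + p(k-2) - p(k-5) - p(k-7) + p(k-12) + p(k-15) - ... (offsets j(3j∓1)/2, signs ++--, p(0)=1, p(<0)=0).
DP table for k = 0..58: p(0)=1, p(1)=1, p(2)=2, p(3)=3, p(4)=5, p(5)=7, p(6)=11, p(7)=15, p(8)=22, p(9)=30, p(10)=42, p(11)=56, p(12)=77, p(13)=101, p(14)=135, p(15)=176, p(16)=231, p(17)=297, p(18)=385, p(19)=490, p(20)=627, p(21)=792, p(22)=1002, p(23)=1255, p(24)=1575, p(25)=1958, p(26)=2436, p(27)=3010, p(28)=3718, p(29)=4565, p(30)=5604, p(31)=6842, p(32)=8349, p(33)=10143, p(34)=12310, p(35)=14883, p(36)=17977, p(37)=21637, p(38)=26015, p(39)=31185, p(40)=37338, p(41)=44583, p(42)=53174, p(43)=63261, p(44)=75175, p(45)=89134, p(46)=105558, p(47)=124754, p(48)=147273, p(49)=173525, p(50)=204226, p(51)=239943, p(52)=281589, p(53)=329931, p(54)=386155, p(55)=451276, p(56)=526823, p(57)=614154, p(58)=715220.
Final step: p(59) = p(58) + p(57) - p(54) - p(52) + p(47) + p(44) - p(37) - p(33) + p(24) + p(19) - p(8) - p(2)
= 715220 + 614154 - 386155 - 281589 + 124754 + 75175 - 21637 - 10143 + 1575 + 490 - 22 - 2
= 831820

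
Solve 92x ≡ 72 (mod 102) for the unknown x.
x ≡ 3 (mod 51)

gcd(92, 102) = 2, which divides 72, so solutions exist.
Divide through by 2: 46x ≡ 36 (mod 51).
Find 46^(-1) mod 51 by the extended Euclidean algorithm:
51 = 1 × 46 + 5  ⟹  5 = (1)·51 + (-1)·46
46 = 9 × 5 + 1  ⟹  1 = (-9)·51 + (10)·46
So (10)·46 ≡ 1 (mod 51), i.e. 46^(-1) ≡ 10 (mod 51).
x ≡ 10 × 36 = 360 ≡ 3 (mod 51).
Check: 92 × 3 = 276 ≡ 72 (mod 102).
x ≡ 3 (mod 51), giving 2 solutions mod 102.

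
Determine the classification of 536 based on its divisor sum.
deficient

Proper divisors of 536: sum = 1 + 2 + 4 + 8 + 67 + 134 + 268 = 484
Since 484 < 536, 536 is deficient.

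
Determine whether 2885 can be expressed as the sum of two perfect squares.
22² + 49² (a=22, b=49)

Factorization: 2885 = 5 × 577
By Fermat: n is sum of two squares iff every prime p ≡ 3 (mod 4) appears to even power.
All primes ≡ 3 (mod 4) appear to even power.
Search a = 0, 1, 2, … for 2885 - a² a perfect square: first hit at a = 22: 2885 - 484 = 2401 = 49².
2885 = 22² + 49² = 484 + 2401 ✓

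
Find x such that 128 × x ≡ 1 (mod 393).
218

gcd(128, 393) = 1, so the inverse exists.
Extended Euclidean algorithm on (393, 128):
393 = 3 × 128 + 9  ⟹  9 = (1)·393 + (-3)·128
128 = 14 × 9 + 2  ⟹  2 = (-14)·393 + (43)·128
9 = 4 × 2 + 1  ⟹  1 = (57)·393 + (-175)·128
So (-175)·128 ≡ 1 (mod 393), i.e. 128^(-1) ≡ -175 ≡ 218 (mod 393).
Check: 128 × 218 = 27904 ≡ 1 (mod 393)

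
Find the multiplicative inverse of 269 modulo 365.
19

gcd(269, 365) = 1, so the inverse exists.
Extended Euclidean algorithm on (365, 269):
365 = 1 × 269 + 96  ⟹  96 = (1)·365 + (-1)·269
269 = 2 × 96 + 77  ⟹  77 = (-2)·365 + (3)·269
96 = 1 × 77 + 19  ⟹  19 = (3)·365 + (-4)·269
77 = 4 × 19 + 1  ⟹  1 = (-14)·365 + (19)·269
So (19)·269 ≡ 1 (mod 365), i.e. 269^(-1) ≡ 19 (mod 365).
Check: 269 × 19 = 5111 ≡ 1 (mod 365)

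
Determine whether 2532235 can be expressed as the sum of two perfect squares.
Not possible

Factorization: 2532235 = 5 × 17 × 31^3
By Fermat: n is sum of two squares iff every prime p ≡ 3 (mod 4) appears to even power.
Prime(s) ≡ 3 (mod 4) with odd exponent: [(31, 3)]
Therefore 2532235 cannot be expressed as a² + b².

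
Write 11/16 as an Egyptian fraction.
1/2 + 1/6 + 1/48

Greedy algorithm:
11/16: ceiling(16/11) = 2, use 1/2
3/16: ceiling(16/3) = 6, use 1/6
1/48: ceiling(48/1) = 48, use 1/48
Result: 11/16 = 1/2 + 1/6 + 1/48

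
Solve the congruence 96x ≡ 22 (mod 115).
x ≡ 17 (mod 115)

gcd(96, 115) = 1, which divides 22, so solutions exist.
Find 96^(-1) mod 115 by the extended Euclidean algorithm:
115 = 1 × 96 + 19  ⟹  19 = (1)·115 + (-1)·96
96 = 5 × 19 + 1  ⟹  1 = (-5)·115 + (6)·96
So (6)·96 ≡ 1 (mod 115), i.e. 96^(-1) ≡ 6 (mod 115).
x ≡ 6 × 22 = 132 ≡ 17 (mod 115).
Check: 96 × 17 = 1632 ≡ 22 (mod 115).
Unique solution: x ≡ 17 (mod 115)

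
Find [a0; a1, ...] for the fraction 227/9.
[25; 4, 2]

Euclidean algorithm steps:
227 = 25 × 9 + 2
9 = 4 × 2 + 1
2 = 2 × 1 + 0
Continued fraction: [25; 4, 2]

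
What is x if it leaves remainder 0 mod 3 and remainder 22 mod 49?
120

Using Chinese Remainder Theorem:
M = 3 × 49 = 147
M1 = 49, M2 = 3
y1 = 49^(-1) mod 3 = 1
y2 = 3^(-1) mod 49 = 33
x = (0×49×1 + 22×3×33) mod 147 = 120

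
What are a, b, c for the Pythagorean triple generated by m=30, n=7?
(851, 420, 949)

Euclid's formula: a = m² - n², b = 2mn, c = m² + n²
m = 30, n = 7
a = 30² - 7² = 900 - 49 = 851
b = 2 × 30 × 7 = 420
c = 30² + 7² = 900 + 49 = 949
Verification: 851² + 420² = 724201 + 176400 = 900601 = 949² ✓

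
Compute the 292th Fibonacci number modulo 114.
3

Matrix identity: Q^n = [[F_(n+1), F_n], [F_n, F_(n-1)]] with Q = [[1,1],[1,0]].
n = 292 = 100100100₂. Square-and-multiply, entries mod 114:
Q^1 = [[1,1],[1,0]]
Q^2 = (Q^1)² = [[2,1],[1,1]]
Q^4 = (Q^2)² = [[5,3],[3,2]]
Q^9 = (Q^4)²·Q = [[55,34],[34,21]]
Q^18 = (Q^9)² = [[77,76],[76,1]]
Q^36 = (Q^18)² = [[77,0],[0,77]]
Q^73 = (Q^36)²·Q = [[1,1],[1,0]]
Q^146 = (Q^73)² = [[2,1],[1,1]]
Q^292 = (Q^146)² = [[5,3],[3,2]]
F_292 mod 114 = Q^292[0][1] = 3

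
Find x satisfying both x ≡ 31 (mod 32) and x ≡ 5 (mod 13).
31

Using Chinese Remainder Theorem:
M = 32 × 13 = 416
M1 = 13, M2 = 32
y1 = 13^(-1) mod 32 = 5
y2 = 32^(-1) mod 13 = 11
x = (31×13×5 + 5×32×11) mod 416 = 31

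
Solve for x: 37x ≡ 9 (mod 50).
x ≡ 7 (mod 50)

gcd(37, 50) = 1, which divides 9, so solutions exist.
Find 37^(-1) mod 50 by the extended Euclidean algorithm:
50 = 1 × 37 + 13  ⟹  13 = (1)·50 + (-1)·37
37 = 2 × 13 + 11  ⟹  11 = (-2)·50 + (3)·37
13 = 1 × 11 + 2  ⟹  2 = (3)·50 + (-4)·37
11 = 5 × 2 + 1  ⟹  1 = (-17)·50 + (23)·37
So (23)·37 ≡ 1 (mod 50), i.e. 37^(-1) ≡ 23 (mod 50).
x ≡ 23 × 9 = 207 ≡ 7 (mod 50).
Check: 37 × 7 = 259 ≡ 9 (mod 50).
Unique solution: x ≡ 7 (mod 50)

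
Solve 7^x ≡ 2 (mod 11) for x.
3

Baby-step giant-step with step n = ⌈√11⌉ = 4.
Baby steps 7^j mod 11 (j:value) for j=0..3: 0:1, 1:7, 2:5, 3:2.
h = 2 is already in the table at j=3, so x = 3.
Check: 7^3 ≡ 2 (mod 11).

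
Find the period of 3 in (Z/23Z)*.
11

23 is prime, so ord(3) divides φ(23) = 22.
Divisors of 22: 1, 2, 11, 22.
Repeated squaring: 3^1 ≡ 3, 3^2 ≡ 9, 3^4 ≡ 12, 3^8 ≡ 6, 3^16 ≡ 13 (mod 23).
Test 3^d mod 23 for each divisor d in increasing order:
3^1 ≡ 3
3^2 ≡ 9
3^11 = 3^8·3^2·3^1 ≡ 1  ← first divisor giving 1
The order is 11.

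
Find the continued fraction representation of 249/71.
[3; 1, 1, 35]

Euclidean algorithm steps:
249 = 3 × 71 + 36
71 = 1 × 36 + 35
36 = 1 × 35 + 1
35 = 35 × 1 + 0
Continued fraction: [3; 1, 1, 35]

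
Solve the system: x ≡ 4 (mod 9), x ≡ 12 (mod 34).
148

Using Chinese Remainder Theorem:
M = 9 × 34 = 306
M1 = 34, M2 = 9
y1 = 34^(-1) mod 9 = 4
y2 = 9^(-1) mod 34 = 19
x = (4×34×4 + 12×9×19) mod 306 = 148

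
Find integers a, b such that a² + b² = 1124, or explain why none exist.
10² + 32² (a=10, b=32)

Factorization: 1124 = 2^2 × 281
By Fermat: n is sum of two squares iff every prime p ≡ 3 (mod 4) appears to even power.
All primes ≡ 3 (mod 4) appear to even power.
Search a = 0, 1, 2, … for 1124 - a² a perfect square: first hit at a = 10: 1124 - 100 = 1024 = 32².
1124 = 10² + 32² = 100 + 1024 ✓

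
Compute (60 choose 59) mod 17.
9

Using Lucas' theorem:
Write n=60 and k=59 in base 17:
n in base 17: [3, 9]
k in base 17: [3, 8]
C(60,59) mod 17 = ∏ C(n_i, k_i) mod 17
Digit binomials (mod 17): C(3,3) = 1; C(9,8) = 9
Product: 1 × 9 = 9 ≡ 9 (mod 17)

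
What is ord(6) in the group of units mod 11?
10

11 is prime, so ord(6) divides φ(11) = 10.
Divisors of 10: 1, 2, 5, 10.
Repeated squaring: 6^1 ≡ 6, 6^2 ≡ 3, 6^4 ≡ 9, 6^8 ≡ 4 (mod 11).
Test 6^d mod 11 for each divisor d in increasing order:
6^1 ≡ 6
6^2 ≡ 3
6^5 = 6^4·6^1 ≡ 10
6^10 = 6^8·6^2 ≡ 1  ← first divisor giving 1
The order is 10.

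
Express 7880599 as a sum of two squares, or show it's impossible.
Not possible

Factorization: 7880599 = 199^3
By Fermat: n is sum of two squares iff every prime p ≡ 3 (mod 4) appears to even power.
Prime(s) ≡ 3 (mod 4) with odd exponent: [(199, 3)]
Therefore 7880599 cannot be expressed as a² + b².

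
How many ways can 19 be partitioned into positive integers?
490

p(n) counts ways to write n as a sum of positive integers (order ignored).
Euler's pentagonal recurrence: p(k) = p(k-1) + p(k-2) - p(k-5) - p(k-7) + p(k-12) + p(k-15) - ... (offsets j(3j∓1)/2, signs ++--, p(0)=1, p(<0)=0).
DP table for k = 0..18: p(0)=1, p(1)=1, p(2)=2, p(3)=3, p(4)=5, p(5)=7, p(6)=11, p(7)=15, p(8)=22, p(9)=30, p(10)=42, p(11)=56, p(12)=77, p(13)=101, p(14)=135, p(15)=176, p(16)=231, p(17)=297, p(18)=385.
Final step: p(19) = p(18) + p(17) - p(14) - p(12) + p(7) + p(4)
= 385 + 297 - 135 - 77 + 15 + 5
= 490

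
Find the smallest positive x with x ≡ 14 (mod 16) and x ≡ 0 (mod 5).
30

Using Chinese Remainder Theorem:
M = 16 × 5 = 80
M1 = 5, M2 = 16
y1 = 5^(-1) mod 16 = 13
y2 = 16^(-1) mod 5 = 1
x = (14×5×13 + 0×16×1) mod 80 = 30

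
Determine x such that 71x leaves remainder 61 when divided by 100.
x ≡ 91 (mod 100)

gcd(71, 100) = 1, which divides 61, so solutions exist.
Find 71^(-1) mod 100 by the extended Euclidean algorithm:
100 = 1 × 71 + 29  ⟹  29 = (1)·100 + (-1)·71
71 = 2 × 29 + 13  ⟹  13 = (-2)·100 + (3)·71
29 = 2 × 13 + 3  ⟹  3 = (5)·100 + (-7)·71
13 = 4 × 3 + 1  ⟹  1 = (-22)·100 + (31)·71
So (31)·71 ≡ 1 (mod 100), i.e. 71^(-1) ≡ 31 (mod 100).
x ≡ 31 × 61 = 1891 ≡ 91 (mod 100).
Check: 71 × 91 = 6461 ≡ 61 (mod 100).
Unique solution: x ≡ 91 (mod 100)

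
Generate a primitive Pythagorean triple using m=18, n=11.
(203, 396, 445)

Euclid's formula: a = m² - n², b = 2mn, c = m² + n²
m = 18, n = 11
a = 18² - 11² = 324 - 121 = 203
b = 2 × 18 × 11 = 396
c = 18² + 11² = 324 + 121 = 445
Verification: 203² + 396² = 41209 + 156816 = 198025 = 445² ✓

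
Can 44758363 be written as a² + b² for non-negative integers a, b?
Not possible

Factorization: 44758363 = 13 × 151^3
By Fermat: n is sum of two squares iff every prime p ≡ 3 (mod 4) appears to even power.
Prime(s) ≡ 3 (mod 4) with odd exponent: [(151, 3)]
Therefore 44758363 cannot be expressed as a² + b².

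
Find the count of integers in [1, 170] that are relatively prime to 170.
64

170 = 2 × 5 × 17
φ(n) = n × ∏(1 - 1/p) for each prime p dividing n
φ(170) = 170 × (1 - 1/2) × (1 - 1/5) × (1 - 1/17) = 64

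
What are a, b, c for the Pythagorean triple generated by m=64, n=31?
(3135, 3968, 5057)

Euclid's formula: a = m² - n², b = 2mn, c = m² + n²
m = 64, n = 31
a = 64² - 31² = 4096 - 961 = 3135
b = 2 × 64 × 31 = 3968
c = 64² + 31² = 4096 + 961 = 5057
Verification: 3135² + 3968² = 9828225 + 15745024 = 25573249 = 5057² ✓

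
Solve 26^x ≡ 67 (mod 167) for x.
65

Baby-step giant-step with step n = ⌈√167⌉ = 13.
Baby steps 26^j mod 167 (j:value) for j=0..12: 0:1, 1:26, 2:8, 3:41, 4:64, 5:161, 6:11, 7:119, 8:88, 9:117, 10:36, 11:101, 12:121.
Giant-step multiplier: 26^(-13) ≡ 26^(166-13) = 26^153 ≡ 68 (mod 167).
Giant steps γ_i = 67·68^i mod 167: γ_0=67, γ_1=47, γ_2=23, γ_3=61, γ_4=140, γ_5=1 (in table at j=0).
x = i·n + j = 5·13 + 0 = 65.
Check: 26^65 ≡ 67 (mod 167).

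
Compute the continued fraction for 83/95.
[0; 1, 6, 1, 11]

Euclidean algorithm steps:
83 = 0 × 95 + 83
95 = 1 × 83 + 12
83 = 6 × 12 + 11
12 = 1 × 11 + 1
11 = 11 × 1 + 0
Continued fraction: [0; 1, 6, 1, 11]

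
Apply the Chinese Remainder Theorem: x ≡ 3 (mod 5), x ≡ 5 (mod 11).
38

Using Chinese Remainder Theorem:
M = 5 × 11 = 55
M1 = 11, M2 = 5
y1 = 11^(-1) mod 5 = 1
y2 = 5^(-1) mod 11 = 9
x = (3×11×1 + 5×5×9) mod 55 = 38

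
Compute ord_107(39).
53

107 is prime, so ord(39) divides φ(107) = 106.
Divisors of 106: 1, 2, 53, 106.
Repeated squaring: 39^1 ≡ 39, 39^2 ≡ 23, 39^4 ≡ 101, 39^8 ≡ 36, 39^16 ≡ 12, 39^32 ≡ 37, 39^64 ≡ 85 (mod 107).
Test 39^d mod 107 for each divisor d in increasing order:
39^1 ≡ 39
39^2 ≡ 23
39^53 = 39^32·39^16·39^4·39^1 ≡ 1  ← first divisor giving 1
The order is 53.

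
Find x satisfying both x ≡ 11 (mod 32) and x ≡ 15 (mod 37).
459

Using Chinese Remainder Theorem:
M = 32 × 37 = 1184
M1 = 37, M2 = 32
y1 = 37^(-1) mod 32 = 13
y2 = 32^(-1) mod 37 = 22
x = (11×37×13 + 15×32×22) mod 1184 = 459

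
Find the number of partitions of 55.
451276

p(n) counts ways to write n as a sum of positive integers (order ignored).
Euler's pentagonal recurrence: p(k) = p(k-1) + p(k-2) - p(k-5) - p(k-7) + p(k-12) + p(k-15) - ... (offsets j(3j∓1)/2, signs ++--, p(0)=1, p(<0)=0).
DP table for k = 0..54: p(0)=1, p(1)=1, p(2)=2, p(3)=3, p(4)=5, p(5)=7, p(6)=11, p(7)=15, p(8)=22, p(9)=30, p(10)=42, p(11)=56, p(12)=77, p(13)=101, p(14)=135, p(15)=176, p(16)=231, p(17)=297, p(18)=385, p(19)=490, p(20)=627, p(21)=792, p(22)=1002, p(23)=1255, p(24)=1575, p(25)=1958, p(26)=2436, p(27)=3010, p(28)=3718, p(29)=4565, p(30)=5604, p(31)=6842, p(32)=8349, p(33)=10143, p(34)=12310, p(35)=14883, p(36)=17977, p(37)=21637, p(38)=26015, p(39)=31185, p(40)=37338, p(41)=44583, p(42)=53174, p(43)=63261, p(44)=75175, p(45)=89134, p(46)=105558, p(47)=124754, p(48)=147273, p(49)=173525, p(50)=204226, p(51)=239943, p(52)=281589, p(53)=329931, p(54)=386155.
Final step: p(55) = p(54) + p(53) - p(50) - p(48) + p(43) + p(40) - p(33) - p(29) + p(20) + p(15) - p(4)
= 386155 + 329931 - 204226 - 147273 + 63261 + 37338 - 10143 - 4565 + 627 + 176 - 5
= 451276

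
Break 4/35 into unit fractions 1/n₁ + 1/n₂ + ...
1/9 + 1/315

Greedy algorithm:
4/35: ceiling(35/4) = 9, use 1/9
1/315: ceiling(315/1) = 315, use 1/315
Result: 4/35 = 1/9 + 1/315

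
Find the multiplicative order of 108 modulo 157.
13

157 is prime, so ord(108) divides φ(157) = 156.
Divisors of 156: 1, 2, 3, 4, 6, 12, 13, 26, 39, 52, 78, 156.
Repeated squaring: 108^1 ≡ 108, 108^2 ≡ 46, 108^4 ≡ 75, 108^8 ≡ 130, 108^16 ≡ 101, 108^32 ≡ 153, 108^64 ≡ 16, 108^128 ≡ 99 (mod 157).
Test 108^d mod 157 for each divisor d in increasing order:
108^1 ≡ 108
108^2 ≡ 46
108^3 = 108^2·108^1 ≡ 101
108^4 ≡ 75
108^6 = 108^4·108^2 ≡ 153
108^12 = 108^8·108^4 ≡ 16
108^13 = 108^8·108^4·108^1 ≡ 1  ← first divisor giving 1
The order is 13.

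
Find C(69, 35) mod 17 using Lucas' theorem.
6

Using Lucas' theorem:
Write n=69 and k=35 in base 17:
n in base 17: [4, 1]
k in base 17: [2, 1]
C(69,35) mod 17 = ∏ C(n_i, k_i) mod 17
Digit binomials (mod 17): C(4,2) = 6; C(1,1) = 1
Product: 6 × 1 = 6 ≡ 6 (mod 17)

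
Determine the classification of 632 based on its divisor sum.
deficient

Proper divisors of 632: sum = 1 + 2 + 4 + 8 + 79 + 158 + 316 = 568
Since 568 < 632, 632 is deficient.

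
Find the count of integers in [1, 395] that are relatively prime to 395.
312

395 = 5 × 79
φ(n) = n × ∏(1 - 1/p) for each prime p dividing n
φ(395) = 395 × (1 - 1/5) × (1 - 1/79) = 312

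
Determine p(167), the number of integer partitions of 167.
207890420102

p(n) counts ways to write n as a sum of positive integers (order ignored).
Euler's pentagonal recurrence: p(k) = p(k-1) + p(k-2) - p(k-5) - p(k-7) + p(k-12) + p(k-15) - ... (offsets j(3j∓1)/2, signs ++--, p(0)=1, p(<0)=0).
DP table for k = 0..166: p(0)=1, p(1)=1, p(2)=2, p(3)=3, p(4)=5, p(5)=7, p(6)=11, p(7)=15, p(8)=22, p(9)=30, p(10)=42, p(11)=56, p(12)=77, p(13)=101, p(14)=135, p(15)=176, p(16)=231, p(17)=297, p(18)=385, p(19)=490, p(20)=627, p(21)=792, p(22)=1002, p(23)=1255, p(24)=1575, p(25)=1958, p(26)=2436, p(27)=3010, p(28)=3718, p(29)=4565, p(30)=5604, p(31)=6842, p(32)=8349, p(33)=10143, p(34)=12310, p(35)=14883, p(36)=17977, p(37)=21637, p(38)=26015, p(39)=31185, p(40)=37338, p(41)=44583, p(42)=53174, p(43)=63261, p(44)=75175, p(45)=89134, p(46)=105558, p(47)=124754, p(48)=147273, p(49)=173525, p(50)=204226, p(51)=239943, p(52)=281589, p(53)=329931, p(54)=386155, p(55)=451276, p(56)=526823, p(57)=614154, p(58)=715220, p(59)=831820, p(60)=966467, p(61)=1121505, p(62)=1300156, p(63)=1505499, p(64)=1741630, p(65)=2012558, p(66)=2323520, p(67)=2679689, p(68)=3087735, p(69)=3554345, p(70)=4087968, p(71)=4697205, p(72)=5392783, p(73)=6185689, p(74)=7089500, p(75)=8118264, p(76)=9289091, p(77)=10619863, p(78)=12132164, p(79)=13848650, p(80)=15796476, p(81)=18004327, p(82)=20506255, p(83)=23338469, p(84)=26543660, p(85)=30167357, p(86)=34262962, p(87)=38887673, p(88)=44108109, p(89)=49995925, p(90)=56634173, p(91)=64112359, p(92)=72533807, p(93)=82010177, p(94)=92669720, p(95)=104651419, p(96)=118114304, p(97)=133230930, p(98)=150198136, p(99)=169229875, p(100)=190569292, p(101)=214481126, p(102)=241265379, p(103)=271248950, p(104)=304801365, p(105)=342325709, p(106)=384276336, p(107)=431149389, p(108)=483502844, p(109)=541946240, p(110)=607163746, p(111)=679903203, p(112)=761002156, p(113)=851376628, p(114)=952050665, p(115)=1064144451, p(116)=1188908248, p(117)=1327710076, p(118)=1482074143, p(119)=1653668665, p(120)=1844349560, p(121)=2056148051, p(122)=2291320912, p(123)=2552338241, p(124)=2841940500, p(125)=3163127352, p(126)=3519222692, p(127)=3913864295, p(128)=4351078600, p(129)=4835271870, p(130)=5371315400, p(131)=5964539504, p(132)=6620830889, p(133)=7346629512, p(134)=8149040695, p(135)=9035836076, p(136)=10015581680, p(137)=11097645016, p(138)=12292341831, p(139)=13610949895, p(140)=15065878135, p(141)=16670689208, p(142)=18440293320, p(143)=20390982757, p(144)=22540654445, p(145)=24908858009, p(146)=27517052599, p(147)=30388671978, p(148)=33549419497, p(149)=37027355200, p(150)=40853235313, p(151)=45060624582, p(152)=49686288421, p(153)=54770336324, p(154)=60356673280, p(155)=66493182097, p(156)=73232243759, p(157)=80630964769, p(158)=88751778802, p(159)=97662728555, p(160)=107438159466, p(161)=118159068427, p(162)=129913904637, p(163)=142798995930, p(164)=156919475295, p(165)=172389800255, p(166)=189334822579.
Final step: p(167) = p(166) + p(165) - p(162) - p(160) + p(155) + p(152) - p(145) - p(141) + p(132) + p(127) - p(116) - p(110) + p(97) + p(90) - p(75) - p(67) + p(50) + p(41) - p(22) - p(12)
= 189334822579 + 172389800255 - 129913904637 - 107438159466 + 66493182097 + 49686288421 - 24908858009 - 16670689208 + 6620830889 + 3913864295 - 1188908248 - 607163746 + 133230930 + 56634173 - 8118264 - 2679689 + 204226 + 44583 - 1002 - 77
= 207890420102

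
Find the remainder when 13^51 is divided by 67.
58

Repeated squaring. Binary of 51 = 110011.
13^1 ≡ 13 (mod 67); 13^2 ≡ 35 (mod 67); 13^4 ≡ 19 (mod 67); 13^8 ≡ 26 (mod 67); 13^16 ≡ 6 (mod 67); 13^32 ≡ 36 (mod 67)
13^51 = 13^1 × 13^2 × 13^16 × 13^32 ≡ 58 (mod 67)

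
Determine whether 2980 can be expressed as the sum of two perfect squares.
8² + 54² (a=8, b=54)

Factorization: 2980 = 2^2 × 5 × 149
By Fermat: n is sum of two squares iff every prime p ≡ 3 (mod 4) appears to even power.
All primes ≡ 3 (mod 4) appear to even power.
Search a = 0, 1, 2, … for 2980 - a² a perfect square: first hit at a = 8: 2980 - 64 = 2916 = 54².
2980 = 8² + 54² = 64 + 2916 ✓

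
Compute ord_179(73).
178

179 is prime, so ord(73) divides φ(179) = 178.
Divisors of 178: 1, 2, 89, 178.
Repeated squaring: 73^1 ≡ 73, 73^2 ≡ 138, 73^4 ≡ 70, 73^8 ≡ 67, 73^16 ≡ 14, 73^32 ≡ 17, 73^64 ≡ 110, 73^128 ≡ 107 (mod 179).
Test 73^d mod 179 for each divisor d in increasing order:
73^1 ≡ 73
73^2 ≡ 138
73^89 = 73^64·73^16·73^8·73^1 ≡ 178
73^178 = 73^128·73^32·73^16·73^2 ≡ 1  ← first divisor giving 1
The order is 178.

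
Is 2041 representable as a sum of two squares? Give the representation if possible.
4² + 45² (a=4, b=45)

Factorization: 2041 = 13 × 157
By Fermat: n is sum of two squares iff every prime p ≡ 3 (mod 4) appears to even power.
All primes ≡ 3 (mod 4) appear to even power.
Search a = 0, 1, 2, … for 2041 - a² a perfect square: first hit at a = 4: 2041 - 16 = 2025 = 45².
2041 = 4² + 45² = 16 + 2025 ✓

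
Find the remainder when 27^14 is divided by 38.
7

Repeated squaring. Binary of 14 = 1110.
27^1 ≡ 27 (mod 38); 27^2 ≡ 7 (mod 38); 27^4 ≡ 11 (mod 38); 27^8 ≡ 7 (mod 38)
27^14 = 27^2 × 27^4 × 27^8 ≡ 7 (mod 38)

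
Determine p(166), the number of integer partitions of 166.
189334822579

p(n) counts ways to write n as a sum of positive integers (order ignored).
Euler's pentagonal recurrence: p(k) = p(k-1) + p(k-2) - p(k-5) - p(k-7) + p(k-12) + p(k-15) - ... (offsets j(3j∓1)/2, signs ++--, p(0)=1, p(<0)=0).
DP table for k = 0..165: p(0)=1, p(1)=1, p(2)=2, p(3)=3, p(4)=5, p(5)=7, p(6)=11, p(7)=15, p(8)=22, p(9)=30, p(10)=42, p(11)=56, p(12)=77, p(13)=101, p(14)=135, p(15)=176, p(16)=231, p(17)=297, p(18)=385, p(19)=490, p(20)=627, p(21)=792, p(22)=1002, p(23)=1255, p(24)=1575, p(25)=1958, p(26)=2436, p(27)=3010, p(28)=3718, p(29)=4565, p(30)=5604, p(31)=6842, p(32)=8349, p(33)=10143, p(34)=12310, p(35)=14883, p(36)=17977, p(37)=21637, p(38)=26015, p(39)=31185, p(40)=37338, p(41)=44583, p(42)=53174, p(43)=63261, p(44)=75175, p(45)=89134, p(46)=105558, p(47)=124754, p(48)=147273, p(49)=173525, p(50)=204226, p(51)=239943, p(52)=281589, p(53)=329931, p(54)=386155, p(55)=451276, p(56)=526823, p(57)=614154, p(58)=715220, p(59)=831820, p(60)=966467, p(61)=1121505, p(62)=1300156, p(63)=1505499, p(64)=1741630, p(65)=2012558, p(66)=2323520, p(67)=2679689, p(68)=3087735, p(69)=3554345, p(70)=4087968, p(71)=4697205, p(72)=5392783, p(73)=6185689, p(74)=7089500, p(75)=8118264, p(76)=9289091, p(77)=10619863, p(78)=12132164, p(79)=13848650, p(80)=15796476, p(81)=18004327, p(82)=20506255, p(83)=23338469, p(84)=26543660, p(85)=30167357, p(86)=34262962, p(87)=38887673, p(88)=44108109, p(89)=49995925, p(90)=56634173, p(91)=64112359, p(92)=72533807, p(93)=82010177, p(94)=92669720, p(95)=104651419, p(96)=118114304, p(97)=133230930, p(98)=150198136, p(99)=169229875, p(100)=190569292, p(101)=214481126, p(102)=241265379, p(103)=271248950, p(104)=304801365, p(105)=342325709, p(106)=384276336, p(107)=431149389, p(108)=483502844, p(109)=541946240, p(110)=607163746, p(111)=679903203, p(112)=761002156, p(113)=851376628, p(114)=952050665, p(115)=1064144451, p(116)=1188908248, p(117)=1327710076, p(118)=1482074143, p(119)=1653668665, p(120)=1844349560, p(121)=2056148051, p(122)=2291320912, p(123)=2552338241, p(124)=2841940500, p(125)=3163127352, p(126)=3519222692, p(127)=3913864295, p(128)=4351078600, p(129)=4835271870, p(130)=5371315400, p(131)=5964539504, p(132)=6620830889, p(133)=7346629512, p(134)=8149040695, p(135)=9035836076, p(136)=10015581680, p(137)=11097645016, p(138)=12292341831, p(139)=13610949895, p(140)=15065878135, p(141)=16670689208, p(142)=18440293320, p(143)=20390982757, p(144)=22540654445, p(145)=24908858009, p(146)=27517052599, p(147)=30388671978, p(148)=33549419497, p(149)=37027355200, p(150)=40853235313, p(151)=45060624582, p(152)=49686288421, p(153)=54770336324, p(154)=60356673280, p(155)=66493182097, p(156)=73232243759, p(157)=80630964769, p(158)=88751778802, p(159)=97662728555, p(160)=107438159466, p(161)=118159068427, p(162)=129913904637, p(163)=142798995930, p(164)=156919475295, p(165)=172389800255.
Final step: p(166) = p(165) + p(164) - p(161) - p(159) + p(154) + p(151) - p(144) - p(140) + p(131) + p(126) - p(115) - p(109) + p(96) + p(89) - p(74) - p(66) + p(49) + p(40) - p(21) - p(11)
= 172389800255 + 156919475295 - 118159068427 - 97662728555 + 60356673280 + 45060624582 - 22540654445 - 15065878135 + 5964539504 + 3519222692 - 1064144451 - 541946240 + 118114304 + 49995925 - 7089500 - 2323520 + 173525 + 37338 - 792 - 56
= 189334822579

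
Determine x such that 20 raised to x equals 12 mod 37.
4

Baby-step giant-step with step n = ⌈√37⌉ = 7.
Baby steps 20^j mod 37 (j:value) for j=0..6: 0:1, 1:20, 2:30, 3:8, 4:12, 5:18, 6:27.
h = 12 is already in the table at j=4, so x = 4.
Check: 20^4 ≡ 12 (mod 37).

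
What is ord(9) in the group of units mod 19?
9

19 is prime, so ord(9) divides φ(19) = 18.
Divisors of 18: 1, 2, 3, 6, 9, 18.
Repeated squaring: 9^1 ≡ 9, 9^2 ≡ 5, 9^4 ≡ 6, 9^8 ≡ 17, 9^16 ≡ 4 (mod 19).
Test 9^d mod 19 for each divisor d in increasing order:
9^1 ≡ 9
9^2 ≡ 5
9^3 = 9^2·9^1 ≡ 7
9^6 = 9^4·9^2 ≡ 11
9^9 = 9^8·9^1 ≡ 1  ← first divisor giving 1
The order is 9.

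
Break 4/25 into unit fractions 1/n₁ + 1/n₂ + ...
1/7 + 1/59 + 1/5163 + 1/53307975

Greedy algorithm:
4/25: ceiling(25/4) = 7, use 1/7
3/175: ceiling(175/3) = 59, use 1/59
2/10325: ceiling(10325/2) = 5163, use 1/5163
1/53307975: ceiling(53307975/1) = 53307975, use 1/53307975
Result: 4/25 = 1/7 + 1/59 + 1/5163 + 1/53307975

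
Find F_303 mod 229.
79

Matrix identity: Q^n = [[F_(n+1), F_n], [F_n, F_(n-1)]] with Q = [[1,1],[1,0]].
n = 303 = 100101111₂. Square-and-multiply, entries mod 229:
Q^1 = [[1,1],[1,0]]
Q^2 = (Q^1)² = [[2,1],[1,1]]
Q^4 = (Q^2)² = [[5,3],[3,2]]
Q^9 = (Q^4)²·Q = [[55,34],[34,21]]
Q^18 = (Q^9)² = [[59,65],[65,223]]
Q^37 = (Q^18)²·Q = [[159,149],[149,10]]
Q^75 = (Q^37)²·Q = [[70,79],[79,220]]
Q^151 = (Q^75)²·Q = [[159,149],[149,10]]
Q^303 = (Q^151)²·Q = [[70,79],[79,220]]
F_303 mod 229 = Q^303[0][1] = 79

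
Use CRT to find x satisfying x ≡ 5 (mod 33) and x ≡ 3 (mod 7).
38

Using Chinese Remainder Theorem:
M = 33 × 7 = 231
M1 = 7, M2 = 33
y1 = 7^(-1) mod 33 = 19
y2 = 33^(-1) mod 7 = 3
x = (5×7×19 + 3×33×3) mod 231 = 38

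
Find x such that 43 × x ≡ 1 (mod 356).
207

gcd(43, 356) = 1, so the inverse exists.
Extended Euclidean algorithm on (356, 43):
356 = 8 × 43 + 12  ⟹  12 = (1)·356 + (-8)·43
43 = 3 × 12 + 7  ⟹  7 = (-3)·356 + (25)·43
12 = 1 × 7 + 5  ⟹  5 = (4)·356 + (-33)·43
7 = 1 × 5 + 2  ⟹  2 = (-7)·356 + (58)·43
5 = 2 × 2 + 1  ⟹  1 = (18)·356 + (-149)·43
So (-149)·43 ≡ 1 (mod 356), i.e. 43^(-1) ≡ -149 ≡ 207 (mod 356).
Check: 43 × 207 = 8901 ≡ 1 (mod 356)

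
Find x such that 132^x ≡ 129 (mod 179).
114

Baby-step giant-step with step n = ⌈√179⌉ = 14.
Baby steps 132^j mod 179 (j:value) for j=0..13: 0:1, 1:132, 2:61, 3:176, 4:141, 5:175, 6:9, 7:114, 8:12, 9:152, 10:16, 11:143, 12:81, 13:131.
Giant-step multiplier: 132^(-14) ≡ 132^(178-14) = 132^164 ≡ 121 (mod 179).
Giant steps γ_i = 129·121^i mod 179: γ_0=129, γ_1=36, γ_2=60, γ_3=100, γ_4=107, γ_5=59, γ_6=158, γ_7=144, γ_8=61 (in table at j=2).
x = i·n + j = 8·14 + 2 = 114.
Check: 132^114 ≡ 129 (mod 179).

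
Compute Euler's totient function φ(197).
196

197 = 197
φ(n) = n × ∏(1 - 1/p) for each prime p dividing n
φ(197) = 197 × (1 - 1/197) = 196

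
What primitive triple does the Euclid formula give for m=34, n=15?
(931, 1020, 1381)

Euclid's formula: a = m² - n², b = 2mn, c = m² + n²
m = 34, n = 15
a = 34² - 15² = 1156 - 225 = 931
b = 2 × 34 × 15 = 1020
c = 34² + 15² = 1156 + 225 = 1381
Verification: 931² + 1020² = 866761 + 1040400 = 1907161 = 1381² ✓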